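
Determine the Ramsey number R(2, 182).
R(2, 182) = 182

R(2, k) = k for all k ≥ 2: in a 2-colouring of K_k, either some edge is red (a red K_2) or all edges are blue (a blue K_k). And K_{181} coloured all-blue has no blue K_182, so R(2, 182) > 181. Hence R(2, 182) = 182.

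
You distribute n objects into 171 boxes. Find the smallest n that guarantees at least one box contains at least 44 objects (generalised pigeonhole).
n = (44 − 1)·171 + 1 = 7354

By the generalised pigeonhole principle, to guarantee some box contains ≥ r objects we need more than (r − 1) · k objects total. Threshold: n = (r − 1) · k + 1. With r = 44 and k = 171: n = 43 · 171 + 1 = 7353 + 1 = 7354. For n = 7353 = 43 · 171, we can put exactly 43 objects in every box, avoiding 44 in any single one — so 7354 is tight.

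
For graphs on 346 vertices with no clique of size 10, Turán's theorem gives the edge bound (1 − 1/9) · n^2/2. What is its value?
Turán density bound = (8/9) · 346^2/2 = 478864/9 ≈ 53207.1111

Turán's theorem: ex(n, K_{r+1}) is achieved by the complete r-partite Turán graph T(n, r) with parts as balanced as possible, and is at most (1 − 1/r) · n^2/2. For r = 9, n = 346: the density bound is (8/9) · 119716/2 = 478864/9 ≈ 53207.1111. The integer-valued extremum is e(T(346, 9)) = 53206, which is strictly less than the density bound 478864/9 since 9 ∤ 346 (the parts of T(346, 9) cannot all be equal).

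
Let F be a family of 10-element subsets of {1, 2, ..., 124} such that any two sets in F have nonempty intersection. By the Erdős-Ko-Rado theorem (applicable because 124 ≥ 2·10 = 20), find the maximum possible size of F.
max |F| = C(123, 9) = 13159493855365

The Erdős-Ko-Rado theorem states: for n ≥ 2k, an intersecting family of k-subsets of an n-element set has size at most C(n − 1, k − 1), with equality for 'star' families {A ⊆ [n] : |A| = k, i ∈ A} (fix an element i). For n = 124, k = 10: C(123, 9) = 13159493855365.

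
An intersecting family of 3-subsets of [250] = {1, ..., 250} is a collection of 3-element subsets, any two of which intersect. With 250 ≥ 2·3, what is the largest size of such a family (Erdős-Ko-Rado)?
max |F| = C(249, 2) = 30876

Erdős-Ko-Rado (1961): when n ≥ 2k, max |F| = C(n−1, k−1). The bound is attained by the star {A : i ∈ A} for any fixed i ∈ [n]. Here C(250−1, 3−1) = C(249, 2) = 30876.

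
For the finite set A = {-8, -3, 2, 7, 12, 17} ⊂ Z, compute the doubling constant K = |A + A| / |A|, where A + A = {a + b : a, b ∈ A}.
K = |A + A| / |A| = 11/6

Enumerate A + A = {a + b : a, b ∈ A}. With |A| = 6, there are |A|^2 = 36 ordered sum pairs; collecting distinct values, A + A = {-16, -11, -6, -1, 4, 9, 14, 19, 24, 29, 34}, so |A + A| = 11. Thus K = 11/6. Here |A + A| = 2|A| − 1 = 11, the minimum possible — so K = 11/6 is minimal, which holds iff A is an arithmetic progression.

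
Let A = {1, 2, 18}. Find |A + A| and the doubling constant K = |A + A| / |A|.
K = |A + A| / |A| = 6/3 = 2

Enumerate A + A = {a + b : a, b ∈ A}. With |A| = 3, there are |A|^2 = 9 ordered sum pairs; collecting distinct values, A + A = {2, 3, 4, 19, 20, 36}, so |A + A| = 6. Thus K = 6/3 = 2. For comparison, the minimum possible |A + A| over all 3-element sets is 2·3 − 1 = 5 (so min K = 5/3), attained only by arithmetic progressions.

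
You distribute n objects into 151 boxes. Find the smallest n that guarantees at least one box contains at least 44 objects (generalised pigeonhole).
n = (44 − 1)·151 + 1 = 6494

By the generalised pigeonhole principle, to guarantee some box contains ≥ r objects we need more than (r − 1) · k objects total. Threshold: n = (r − 1) · k + 1. With r = 44 and k = 151: n = 43 · 151 + 1 = 6493 + 1 = 6494. For n = 6493 = 43 · 151, we can put exactly 43 objects in every box, avoiding 44 in any single one — so 6494 is tight.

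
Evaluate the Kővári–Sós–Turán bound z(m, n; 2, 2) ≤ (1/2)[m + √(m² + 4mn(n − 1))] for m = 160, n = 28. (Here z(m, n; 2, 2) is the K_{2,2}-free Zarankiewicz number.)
z(160, 28; 2, 2) ≤ (1/2)[160 + √(160² + 4·160·28·27)] = (1/2)[160 + √509440] = 436.8753

Kővári–Sós–Turán: let r_1, ..., r_160 be the row sums and z = Σ r_i the total number of 1s. Each pair of columns can share at most one row with both entries 1 (else a 2×2 all-ones block appears), so Σ_i C(r_i, 2) ≤ C(28, 2) = 378. By convexity Σ_i C(r_i, 2) ≥ 160·C(z/160, 2) = z(z − 160)/(2·160), giving z² − 160z − 160·28·27 ≤ 0 and hence z ≤ (1/2)[160 + √(25600 + 4·120960)] = (1/2)[160 + √509440] ≈ (1/2)(160 + 713.7507) = 436.8753.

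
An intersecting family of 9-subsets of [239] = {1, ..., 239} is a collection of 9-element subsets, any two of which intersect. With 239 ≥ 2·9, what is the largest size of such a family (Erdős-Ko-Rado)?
max |F| = C(238, 8) = 226702541072007

The Erdős-Ko-Rado theorem states: for n ≥ 2k, an intersecting family of k-subsets of an n-element set has size at most C(n − 1, k − 1), with equality for 'star' families {A ⊆ [n] : |A| = k, i ∈ A} (fix an element i). For n = 239, k = 9: C(238, 8) = 226702541072007.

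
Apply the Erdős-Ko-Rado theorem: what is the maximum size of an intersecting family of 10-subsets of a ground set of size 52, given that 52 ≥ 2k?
max |F| = C(51, 9) = 3042312350

Erdős-Ko-Rado (1961): when n ≥ 2k, max |F| = C(n−1, k−1). The bound is attained by the star {A : i ∈ A} for any fixed i ∈ [n]. Here C(52−1, 10−1) = C(51, 9) = 3042312350.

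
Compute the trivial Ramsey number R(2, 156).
R(2, 156) = 156

R(2, k) = k for all k ≥ 2: in a 2-colouring of K_k, either some edge is red (a red K_2) or all edges are blue (a blue K_k). And K_{155} coloured all-blue has no blue K_156, so R(2, 156) > 155. Hence R(2, 156) = 156.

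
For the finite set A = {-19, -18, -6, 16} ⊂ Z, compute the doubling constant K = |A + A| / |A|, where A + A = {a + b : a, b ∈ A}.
K = |A + A| / |A| = 10/4 = 5/2

Enumerate A + A = {a + b : a, b ∈ A}. With |A| = 4, there are |A|^2 = 16 ordered sum pairs; collecting distinct values, A + A = {-38, -37, -36, -25, -24, -12, -3, -2, 10, 32}, so |A + A| = 10. Thus K = 10/4 = 5/2. For comparison, the minimum possible |A + A| over all 4-element sets is 2·4 − 1 = 7 (so min K = 7/4), attained only by arithmetic progressions.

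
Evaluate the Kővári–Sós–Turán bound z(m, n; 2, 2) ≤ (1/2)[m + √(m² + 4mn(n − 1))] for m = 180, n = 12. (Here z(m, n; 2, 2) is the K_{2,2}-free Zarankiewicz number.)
z(180, 12; 2, 2) ≤ (1/2)[180 + √(180² + 4·180·12·11)] = (1/2)[180 + √127440] = 268.4937

Kővári–Sós–Turán: let r_1, ..., r_180 be the row sums and z = Σ r_i the total number of 1s. Each pair of columns can share at most one row with both entries 1 (else a 2×2 all-ones block appears), so Σ_i C(r_i, 2) ≤ C(12, 2) = 66. By convexity Σ_i C(r_i, 2) ≥ 180·C(z/180, 2) = z(z − 180)/(2·180), giving z² − 180z − 180·12·11 ≤ 0 and hence z ≤ (1/2)[180 + √(32400 + 4·23760)] = (1/2)[180 + √127440] ≈ (1/2)(180 + 356.9874) = 268.4937.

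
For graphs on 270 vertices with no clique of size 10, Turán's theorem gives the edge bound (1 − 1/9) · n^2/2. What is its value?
Turán density bound = (8/9) · 270^2/2 = 32400

Turán's theorem: ex(n, K_{r+1}) is achieved by the complete r-partite Turán graph T(n, r) with parts as balanced as possible, and is at most (1 − 1/r) · n^2/2. For r = 9, n = 270: the density bound is (8/9) · 72900/2 = 32400. Since 9 ∣ 270, the Turán graph T(270, 9) has parts of equal size 30, and its edge count e(T(270, 9)) = 32400 attains the density bound exactly.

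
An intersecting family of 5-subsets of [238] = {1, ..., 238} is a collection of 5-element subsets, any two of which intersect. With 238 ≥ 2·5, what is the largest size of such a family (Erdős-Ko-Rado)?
max |F| = C(237, 4) = 128154195

The Erdős-Ko-Rado theorem states: for n ≥ 2k, an intersecting family of k-subsets of an n-element set has size at most C(n − 1, k − 1), with equality for 'star' families {A ⊆ [n] : |A| = k, i ∈ A} (fix an element i). For n = 238, k = 5: C(237, 4) = 128154195.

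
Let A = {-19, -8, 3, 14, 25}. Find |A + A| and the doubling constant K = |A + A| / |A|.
K = |A + A| / |A| = 9/5

Enumerate A + A = {a + b : a, b ∈ A}. With |A| = 5, there are |A|^2 = 25 ordered sum pairs; collecting distinct values, A + A = {-38, -27, -16, -5, 6, 17, 28, 39, 50}, so |A + A| = 9. Thus K = 9/5. Here |A + A| = 2|A| − 1 = 9, the minimum possible — so K = 9/5 is minimal, which holds iff A is an arithmetic progression.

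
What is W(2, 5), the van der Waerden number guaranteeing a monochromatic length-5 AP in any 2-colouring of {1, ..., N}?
W(2, 5) = 178

This is a classical value, W(2, 5) = 178, established by combining an explicit 2-colouring of {1, ..., 177} with no monochromatic 5-AP (giving the lower bound W(2, 5) > 177) and a finite case analysis / exhaustive computer search showing every 2-colouring of {1, ..., 178} has such an AP.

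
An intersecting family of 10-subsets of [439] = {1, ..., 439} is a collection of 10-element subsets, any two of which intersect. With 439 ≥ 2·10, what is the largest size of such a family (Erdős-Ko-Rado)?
max |F| = C(438, 9) = 1505134668718619940

The Erdős-Ko-Rado theorem states: for n ≥ 2k, an intersecting family of k-subsets of an n-element set has size at most C(n − 1, k − 1), with equality for 'star' families {A ⊆ [n] : |A| = k, i ∈ A} (fix an element i). For n = 439, k = 10: C(438, 9) = 1505134668718619940.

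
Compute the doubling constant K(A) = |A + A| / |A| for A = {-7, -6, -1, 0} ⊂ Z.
K = |A + A| / |A| = 9/4

Enumerate A + A = {a + b : a, b ∈ A}. With |A| = 4, there are |A|^2 = 16 ordered sum pairs; collecting distinct values, A + A = {-14, -13, -12, -8, -7, -6, -2, -1, 0}, so |A + A| = 9. Thus K = 9/4. For comparison, the minimum possible |A + A| over all 4-element sets is 2·4 − 1 = 7 (so min K = 7/4), attained only by arithmetic progressions.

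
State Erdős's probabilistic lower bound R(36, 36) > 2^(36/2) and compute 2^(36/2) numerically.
2^(36/2) = 262144; so R(36, 36) > 262144

Colour each edge of K_n uniformly at random with red/blue. The expected number of monochromatic K_36 is C(n, 36) · 2 · 2^(−C(36,2)). If C(n, 36) · 2^(1 − C(36,2)) < 1, then with positive probability no monochromatic K_36 exists, so R(36, 36) > n. The standard estimate C(n, 36) ≤ n^36/36! shows this inequality holds whenever n ≤ 2^(36/2) (since 36! · 2^(C(36,2) − 1) > 2^(36^2/2) ≥ n^36). Hence R(36, 36) > 2^(36/2) = 262144.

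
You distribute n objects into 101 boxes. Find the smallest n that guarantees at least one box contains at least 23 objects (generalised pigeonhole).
n = (23 − 1)·101 + 1 = 2223

By the generalised pigeonhole principle, to guarantee some box contains ≥ r objects we need more than (r − 1) · k objects total. Threshold: n = (r − 1) · k + 1. With r = 23 and k = 101: n = 22 · 101 + 1 = 2222 + 1 = 2223. For n = 2222 = 22 · 101, we can put exactly 22 objects in every box, avoiding 23 in any single one — so 2223 is tight.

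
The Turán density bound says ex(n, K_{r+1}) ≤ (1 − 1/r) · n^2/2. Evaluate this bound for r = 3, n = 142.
Turán density bound = (2/3) · 142^2/2 = 20164/3 ≈ 6721.3333

Turán's theorem: ex(n, K_{r+1}) is achieved by the complete r-partite Turán graph T(n, r) with parts as balanced as possible, and is at most (1 − 1/r) · n^2/2. For r = 3, n = 142: the density bound is (2/3) · 20164/2 = 20164/3 ≈ 6721.3333. The integer-valued extremum is e(T(142, 3)) = 6721, which is strictly less than the density bound 20164/3 since 3 ∤ 142 (the parts of T(142, 3) cannot all be equal).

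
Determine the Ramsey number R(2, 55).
R(2, 55) = 55

R(2, k) = k for all k ≥ 2: in a 2-colouring of K_k, either some edge is red (a red K_2) or all edges are blue (a blue K_k). And K_{54} coloured all-blue has no blue K_55, so R(2, 55) > 54. Hence R(2, 55) = 55.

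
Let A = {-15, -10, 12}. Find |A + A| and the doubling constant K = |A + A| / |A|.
K = |A + A| / |A| = 6/3 = 2

Enumerate A + A = {a + b : a, b ∈ A}. With |A| = 3, there are |A|^2 = 9 ordered sum pairs; collecting distinct values, A + A = {-30, -25, -20, -3, 2, 24}, so |A + A| = 6. Thus K = 6/3 = 2. For comparison, the minimum possible |A + A| over all 3-element sets is 2·3 − 1 = 5 (so min K = 5/3), attained only by arithmetic progressions.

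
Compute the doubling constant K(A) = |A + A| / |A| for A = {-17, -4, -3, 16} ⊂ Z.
K = |A + A| / |A| = 10/4 = 5/2

Enumerate A + A = {a + b : a, b ∈ A}. With |A| = 4, there are |A|^2 = 16 ordered sum pairs; collecting distinct values, A + A = {-34, -21, -20, -8, -7, -6, -1, 12, 13, 32}, so |A + A| = 10. Thus K = 10/4 = 5/2. For comparison, the minimum possible |A + A| over all 4-element sets is 2·4 − 1 = 7 (so min K = 7/4), attained only by arithmetic progressions.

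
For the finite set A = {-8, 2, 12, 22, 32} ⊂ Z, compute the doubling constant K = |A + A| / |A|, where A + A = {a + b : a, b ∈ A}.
K = |A + A| / |A| = 9/5

Enumerate A + A = {a + b : a, b ∈ A}. With |A| = 5, there are |A|^2 = 25 ordered sum pairs; collecting distinct values, A + A = {-16, -6, 4, 14, 24, 34, 44, 54, 64}, so |A + A| = 9. Thus K = 9/5. Here |A + A| = 2|A| − 1 = 9, the minimum possible — so K = 9/5 is minimal, which holds iff A is an arithmetic progression.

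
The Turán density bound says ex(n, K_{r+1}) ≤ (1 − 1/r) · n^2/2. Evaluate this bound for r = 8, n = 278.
Turán density bound = (7/8) · 278^2/2 = 135247/4 ≈ 33811.75

Turán's theorem: ex(n, K_{r+1}) is achieved by the complete r-partite Turán graph T(n, r) with parts as balanced as possible, and is at most (1 − 1/r) · n^2/2. For r = 8, n = 278: the density bound is (7/8) · 77284/2 = 135247/4 ≈ 33811.75. The integer-valued extremum is e(T(278, 8)) = 33811, which is strictly less than the density bound 135247/4 since 8 ∤ 278 (the parts of T(278, 8) cannot all be equal).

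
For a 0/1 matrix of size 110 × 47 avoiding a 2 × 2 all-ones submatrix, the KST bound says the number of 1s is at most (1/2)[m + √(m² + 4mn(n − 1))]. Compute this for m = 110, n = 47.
z(110, 47; 2, 2) ≤ (1/2)[110 + √(110² + 4·110·47·46)] = (1/2)[110 + √963380] = 545.7596

Kővári–Sós–Turán: let r_1, ..., r_110 be the row sums and z = Σ r_i the total number of 1s. Each pair of columns can share at most one row with both entries 1 (else a 2×2 all-ones block appears), so Σ_i C(r_i, 2) ≤ C(47, 2) = 1081. By convexity Σ_i C(r_i, 2) ≥ 110·C(z/110, 2) = z(z − 110)/(2·110), giving z² − 110z − 110·47·46 ≤ 0 and hence z ≤ (1/2)[110 + √(12100 + 4·237820)] = (1/2)[110 + √963380] ≈ (1/2)(110 + 981.5192) = 545.7596.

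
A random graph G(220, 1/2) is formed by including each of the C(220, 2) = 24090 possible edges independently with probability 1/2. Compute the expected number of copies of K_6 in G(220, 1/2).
E[# K_6] = C(220, 6) · (1/2)^C(6, 2) = 147008598660 / 2^15 = 36752149665/8192 ≈ 4486346.394653

For each 6-subset S of vertices (there are C(220, 6) = 147008598660 such S), let X_S = 1 if S induces a K_6 (all C(6, 2) = 15 edges present). Then P(X_S = 1) = (1/2)^15 = 1/32768. By linearity of expectation, E[# K_6] = C(220, 6) · (1/2)^15 = 147008598660 / 32768 = 36752149665/8192 ≈ 4486346.394653.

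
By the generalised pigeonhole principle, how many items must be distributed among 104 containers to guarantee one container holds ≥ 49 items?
n = (49 − 1)·104 + 1 = 4993

By the generalised pigeonhole principle, to guarantee some box contains ≥ r objects we need more than (r − 1) · k objects total. Threshold: n = (r − 1) · k + 1. With r = 49 and k = 104: n = 48 · 104 + 1 = 4992 + 1 = 4993. For n = 4992 = 48 · 104, we can put exactly 48 objects in every box, avoiding 49 in any single one — so 4993 is tight.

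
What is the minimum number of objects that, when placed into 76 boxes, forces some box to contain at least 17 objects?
n = (17 − 1)·76 + 1 = 1217

By the generalised pigeonhole principle, to guarantee some box contains ≥ r objects we need more than (r − 1) · k objects total. Threshold: n = (r − 1) · k + 1. With r = 17 and k = 76: n = 16 · 76 + 1 = 1216 + 1 = 1217. For n = 1216 = 16 · 76, we can put exactly 16 objects in every box, avoiding 17 in any single one — so 1217 is tight.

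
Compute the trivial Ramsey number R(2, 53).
R(2, 53) = 53

R(2, k) = k for all k ≥ 2: in a 2-colouring of K_k, either some edge is red (a red K_2) or all edges are blue (a blue K_k). And K_{52} coloured all-blue has no blue K_53, so R(2, 53) > 52. Hence R(2, 53) = 53.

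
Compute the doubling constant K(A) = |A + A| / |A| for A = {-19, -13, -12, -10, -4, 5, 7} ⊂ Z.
K = |A + A| / |A| = 24/7

Enumerate A + A = {a + b : a, b ∈ A}. With |A| = 7, there are |A|^2 = 49 ordered sum pairs; collecting distinct values, A + A = {-38, -32, -31, -29, -26, -25, -24, -23, -22, -20, -17, -16, -14, -12, -8, -7, -6, -5, -3, 1, 3, 10, 12, 14}, so |A + A| = 24. Thus K = 24/7. For comparison, the minimum possible |A + A| over all 7-element sets is 2·7 − 1 = 13 (so min K = 13/7), attained only by arithmetic progressions.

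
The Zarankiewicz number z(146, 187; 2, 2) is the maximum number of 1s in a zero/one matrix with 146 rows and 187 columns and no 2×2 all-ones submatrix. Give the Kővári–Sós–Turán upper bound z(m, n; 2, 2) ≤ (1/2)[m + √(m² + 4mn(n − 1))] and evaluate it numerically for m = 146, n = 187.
z(146, 187; 2, 2) ≤ (1/2)[146 + √(146² + 4·146·187·186)] = (1/2)[146 + √20334004] = 2327.6621

Kővári–Sós–Turán: let r_1, ..., r_146 be the row sums and z = Σ r_i the total number of 1s. Each pair of columns can share at most one row with both entries 1 (else a 2×2 all-ones block appears), so Σ_i C(r_i, 2) ≤ C(187, 2) = 17391. By convexity Σ_i C(r_i, 2) ≥ 146·C(z/146, 2) = z(z − 146)/(2·146), giving z² − 146z − 146·187·186 ≤ 0 and hence z ≤ (1/2)[146 + √(21316 + 4·5078172)] = (1/2)[146 + √20334004] ≈ (1/2)(146 + 4509.3241) = 2327.6621.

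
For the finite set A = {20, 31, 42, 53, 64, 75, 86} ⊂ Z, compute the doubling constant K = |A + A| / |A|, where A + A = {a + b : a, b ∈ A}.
K = |A + A| / |A| = 13/7

Enumerate A + A = {a + b : a, b ∈ A}. With |A| = 7, there are |A|^2 = 49 ordered sum pairs; collecting distinct values, A + A = {40, 51, 62, 73, 84, 95, 106, 117, 128, 139, 150, 161, 172}, so |A + A| = 13. Thus K = 13/7. Here |A + A| = 2|A| − 1 = 13, the minimum possible — so K = 13/7 is minimal, which holds iff A is an arithmetic progression.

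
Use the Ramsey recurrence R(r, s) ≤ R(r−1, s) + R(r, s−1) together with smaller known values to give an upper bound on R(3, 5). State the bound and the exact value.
R(3, 5) ≤ R(2, 5) + R(3, 4) = 5 + 9 = 14; exact value R(3, 5) = 14.

The Erdős–Szekeres recurrence R(r, s) ≤ R(r−1, s) + R(r, s−1) applied to (r, s) = (3, 5) gives
  R(3, 5) ≤ R(2, 5) + R(3, 4) = 5 + 9 = 14.
(Recall R(2, k) = k and R is symmetric.) Here the recurrence bound is tight: a matching lower-bound construction on K_{13} shows R(3, 5) > 13, so R(3, 5) = 14 exactly.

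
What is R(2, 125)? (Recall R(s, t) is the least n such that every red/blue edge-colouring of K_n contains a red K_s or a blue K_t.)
R(2, 125) = 125

R(2, k) = k for all k ≥ 2: in a 2-colouring of K_k, either some edge is red (a red K_2) or all edges are blue (a blue K_k). And K_{124} coloured all-blue has no blue K_125, so R(2, 125) > 124. Hence R(2, 125) = 125.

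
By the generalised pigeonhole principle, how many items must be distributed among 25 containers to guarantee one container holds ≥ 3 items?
n = (3 − 1)·25 + 1 = 51

By the generalised pigeonhole principle, to guarantee some box contains ≥ r objects we need more than (r − 1) · k objects total. Threshold: n = (r − 1) · k + 1. With r = 3 and k = 25: n = 2 · 25 + 1 = 50 + 1 = 51. For n = 50 = 2 · 25, we can put exactly 2 objects in every box, avoiding 3 in any single one — so 51 is tight.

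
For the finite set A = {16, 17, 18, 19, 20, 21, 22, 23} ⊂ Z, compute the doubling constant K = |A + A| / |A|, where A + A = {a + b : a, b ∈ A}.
K = |A + A| / |A| = 15/8

Enumerate A + A = {a + b : a, b ∈ A}. With |A| = 8, there are |A|^2 = 64 ordered sum pairs; collecting distinct values, A + A = {32, 33, 34, 35, 36, 37, 38, 39, 40, 41, 42, 43, 44, 45, 46}, so |A + A| = 15. Thus K = 15/8. Here |A + A| = 2|A| − 1 = 15, the minimum possible — so K = 15/8 is minimal, which holds iff A is an arithmetic progression.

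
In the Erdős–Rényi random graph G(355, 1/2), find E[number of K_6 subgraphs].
E[# K_6] = C(355, 6) · (1/2)^C(6, 2) = 2664352290600 / 2^15 = 333044036325/4096 ≈ 81309579.180908

For each 6-subset S of vertices (there are C(355, 6) = 2664352290600 such S), let X_S = 1 if S induces a K_6 (all C(6, 2) = 15 edges present). Then P(X_S = 1) = (1/2)^15 = 1/32768. By linearity of expectation, E[# K_6] = C(355, 6) · (1/2)^15 = 2664352290600 / 32768 = 333044036325/4096 ≈ 81309579.180908.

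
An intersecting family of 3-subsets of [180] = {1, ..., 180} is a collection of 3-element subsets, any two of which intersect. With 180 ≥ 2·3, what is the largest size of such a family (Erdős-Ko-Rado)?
max |F| = C(179, 2) = 15931

Erdős-Ko-Rado (1961): when n ≥ 2k, max |F| = C(n−1, k−1). The bound is attained by the star {A : i ∈ A} for any fixed i ∈ [n]. Here C(180−1, 3−1) = C(179, 2) = 15931.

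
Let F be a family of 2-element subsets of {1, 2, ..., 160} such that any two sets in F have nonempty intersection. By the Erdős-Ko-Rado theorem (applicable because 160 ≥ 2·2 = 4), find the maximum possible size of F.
max |F| = C(159, 1) = 159

Erdős-Ko-Rado (1961): when n ≥ 2k, max |F| = C(n−1, k−1). The bound is attained by the star {A : i ∈ A} for any fixed i ∈ [n]. Here C(160−1, 2−1) = C(159, 1) = 159.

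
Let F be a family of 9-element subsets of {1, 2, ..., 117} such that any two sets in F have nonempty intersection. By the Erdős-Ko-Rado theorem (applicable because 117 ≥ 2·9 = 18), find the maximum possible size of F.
max |F| = C(116, 8) = 635299897870

Erdős-Ko-Rado (1961): when n ≥ 2k, max |F| = C(n−1, k−1). The bound is attained by the star {A : i ∈ A} for any fixed i ∈ [n]. Here C(117−1, 9−1) = C(116, 8) = 635299897870.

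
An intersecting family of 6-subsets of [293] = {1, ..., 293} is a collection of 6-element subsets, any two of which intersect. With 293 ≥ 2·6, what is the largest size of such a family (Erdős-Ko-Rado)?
max |F| = C(292, 5) = 17091607968

The Erdős-Ko-Rado theorem states: for n ≥ 2k, an intersecting family of k-subsets of an n-element set has size at most C(n − 1, k − 1), with equality for 'star' families {A ⊆ [n] : |A| = k, i ∈ A} (fix an element i). For n = 293, k = 6: C(292, 5) = 17091607968.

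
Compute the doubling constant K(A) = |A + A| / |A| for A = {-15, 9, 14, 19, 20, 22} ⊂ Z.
K = |A + A| / |A| = 20/6 = 10/3

Enumerate A + A = {a + b : a, b ∈ A}. With |A| = 6, there are |A|^2 = 36 ordered sum pairs; collecting distinct values, A + A = {-30, -6, -1, 4, 5, 7, 18, 23, 28, 29, 31, 33, 34, 36, 38, 39, 40, 41, 42, 44}, so |A + A| = 20. Thus K = 20/6 = 10/3. For comparison, the minimum possible |A + A| over all 6-element sets is 2·6 − 1 = 11 (so min K = 11/6), attained only by arithmetic progressions.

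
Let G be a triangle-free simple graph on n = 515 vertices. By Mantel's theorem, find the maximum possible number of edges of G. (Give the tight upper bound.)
ex(515, K_3) = ⌊515^2/4⌋ = 66306

Mantel (1907): a triangle-free graph on n vertices has at most ⌊n^2/4⌋ edges, with equality for the complete bipartite graph K_{⌊n/2⌋, ⌈n/2⌉}. For n = 515: ⌊515^2/4⌋ = ⌊265225/4⌋ = 66306. The extremal graph is K_{257, 258}, which has 257·258 = 66306 edges.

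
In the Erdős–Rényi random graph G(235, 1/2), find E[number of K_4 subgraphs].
E[# K_4] = C(235, 4) · (1/2)^C(4, 2) = 123855810 / 2^6 = 61927905/32 = 1935247.03125

For each 4-subset S of vertices (there are C(235, 4) = 123855810 such S), let X_S = 1 if S induces a K_4 (all C(4, 2) = 6 edges present). Then P(X_S = 1) = (1/2)^6 = 1/64. By linearity of expectation, E[# K_4] = C(235, 4) · (1/2)^6 = 123855810 / 64 = 61927905/32 = 1935247.03125.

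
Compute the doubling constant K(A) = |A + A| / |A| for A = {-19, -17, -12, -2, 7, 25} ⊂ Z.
K = |A + A| / |A| = 21/6 = 7/2

Enumerate A + A = {a + b : a, b ∈ A}. With |A| = 6, there are |A|^2 = 36 ordered sum pairs; collecting distinct values, A + A = {-38, -36, -34, -31, -29, -24, -21, -19, -14, -12, -10, -5, -4, 5, 6, 8, 13, 14, 23, 32, 50}, so |A + A| = 21. Thus K = 21/6 = 7/2. For comparison, the minimum possible |A + A| over all 6-element sets is 2·6 − 1 = 11 (so min K = 11/6), attained only by arithmetic progressions.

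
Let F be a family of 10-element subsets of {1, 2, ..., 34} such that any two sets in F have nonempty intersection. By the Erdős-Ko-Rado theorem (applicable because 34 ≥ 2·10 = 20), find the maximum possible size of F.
max |F| = C(33, 9) = 38567100

Erdős-Ko-Rado (1961): when n ≥ 2k, max |F| = C(n−1, k−1). The bound is attained by the star {A : i ∈ A} for any fixed i ∈ [n]. Here C(34−1, 10−1) = C(33, 9) = 38567100.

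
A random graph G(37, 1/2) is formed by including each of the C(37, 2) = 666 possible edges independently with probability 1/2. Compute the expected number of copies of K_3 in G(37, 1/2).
E[# K_3] = C(37, 3) · (1/2)^C(3, 2) = 7770 / 2^3 = 3885/4 = 971.25

For each 3-subset S of vertices (there are C(37, 3) = 7770 such S), let X_S = 1 if S induces a K_3 (all C(3, 2) = 3 edges present). Then P(X_S = 1) = (1/2)^3 = 1/8. By linearity of expectation, E[# K_3] = C(37, 3) · (1/2)^3 = 7770 / 8 = 3885/4 = 971.25.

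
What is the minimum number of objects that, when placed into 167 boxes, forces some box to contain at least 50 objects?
n = (50 − 1)·167 + 1 = 8184

By the generalised pigeonhole principle, to guarantee some box contains ≥ r objects we need more than (r − 1) · k objects total. Threshold: n = (r − 1) · k + 1. With r = 50 and k = 167: n = 49 · 167 + 1 = 8183 + 1 = 8184. For n = 8183 = 49 · 167, we can put exactly 49 objects in every box, avoiding 50 in any single one — so 8184 is tight.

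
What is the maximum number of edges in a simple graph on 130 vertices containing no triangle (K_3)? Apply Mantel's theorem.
ex(130, K_3) = ⌊130^2/4⌋ = 4225

Mantel (1907): a triangle-free graph on n vertices has at most ⌊n^2/4⌋ edges, with equality for the complete bipartite graph K_{⌊n/2⌋, ⌈n/2⌉}. For n = 130: ⌊130^2/4⌋ = ⌊16900/4⌋ = 4225. The extremal graph is K_{65, 65}, which has 65·65 = 4225 edges.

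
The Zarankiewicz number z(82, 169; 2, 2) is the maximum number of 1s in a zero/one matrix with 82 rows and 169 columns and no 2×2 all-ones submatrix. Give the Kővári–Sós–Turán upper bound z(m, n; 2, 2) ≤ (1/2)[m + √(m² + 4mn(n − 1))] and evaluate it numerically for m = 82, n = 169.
z(82, 169; 2, 2) ≤ (1/2)[82 + √(82² + 4·82·169·168)] = (1/2)[82 + √9319300] = 1567.3764

Kővári–Sós–Turán: let r_1, ..., r_82 be the row sums and z = Σ r_i the total number of 1s. Each pair of columns can share at most one row with both entries 1 (else a 2×2 all-ones block appears), so Σ_i C(r_i, 2) ≤ C(169, 2) = 14196. By convexity Σ_i C(r_i, 2) ≥ 82·C(z/82, 2) = z(z − 82)/(2·82), giving z² − 82z − 82·169·168 ≤ 0 and hence z ≤ (1/2)[82 + √(6724 + 4·2328144)] = (1/2)[82 + √9319300] ≈ (1/2)(82 + 3052.7529) = 1567.3764.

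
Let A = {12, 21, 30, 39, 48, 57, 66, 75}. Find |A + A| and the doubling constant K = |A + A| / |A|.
K = |A + A| / |A| = 15/8

Enumerate A + A = {a + b : a, b ∈ A}. With |A| = 8, there are |A|^2 = 64 ordered sum pairs; collecting distinct values, A + A = {24, 33, 42, 51, 60, 69, 78, 87, 96, 105, 114, 123, 132, 141, 150}, so |A + A| = 15. Thus K = 15/8. Here |A + A| = 2|A| − 1 = 15, the minimum possible — so K = 15/8 is minimal, which holds iff A is an arithmetic progression.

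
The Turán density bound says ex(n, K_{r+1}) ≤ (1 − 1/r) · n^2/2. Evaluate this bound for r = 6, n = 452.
Turán density bound = (5/6) · 452^2/2 = 255380/3 ≈ 85126.6667

Turán's theorem: ex(n, K_{r+1}) is achieved by the complete r-partite Turán graph T(n, r) with parts as balanced as possible, and is at most (1 − 1/r) · n^2/2. For r = 6, n = 452: the density bound is (5/6) · 204304/2 = 255380/3 ≈ 85126.6667. The integer-valued extremum is e(T(452, 6)) = 85126, which is strictly less than the density bound 255380/3 since 6 ∤ 452 (the parts of T(452, 6) cannot all be equal).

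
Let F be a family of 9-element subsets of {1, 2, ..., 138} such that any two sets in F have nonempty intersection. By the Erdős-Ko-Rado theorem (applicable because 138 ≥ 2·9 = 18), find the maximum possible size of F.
max |F| = C(137, 8) = 2499296258745

Erdős-Ko-Rado (1961): when n ≥ 2k, max |F| = C(n−1, k−1). The bound is attained by the star {A : i ∈ A} for any fixed i ∈ [n]. Here C(138−1, 9−1) = C(137, 8) = 2499296258745.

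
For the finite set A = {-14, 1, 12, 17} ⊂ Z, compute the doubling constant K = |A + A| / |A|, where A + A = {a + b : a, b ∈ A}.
K = |A + A| / |A| = 10/4 = 5/2

Enumerate A + A = {a + b : a, b ∈ A}. With |A| = 4, there are |A|^2 = 16 ordered sum pairs; collecting distinct values, A + A = {-28, -13, -2, 2, 3, 13, 18, 24, 29, 34}, so |A + A| = 10. Thus K = 10/4 = 5/2. For comparison, the minimum possible |A + A| over all 4-element sets is 2·4 − 1 = 7 (so min K = 7/4), attained only by arithmetic progressions.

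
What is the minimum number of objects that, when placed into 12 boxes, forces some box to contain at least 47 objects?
n = (47 − 1)·12 + 1 = 553

By the generalised pigeonhole principle, to guarantee some box contains ≥ r objects we need more than (r − 1) · k objects total. Threshold: n = (r − 1) · k + 1. With r = 47 and k = 12: n = 46 · 12 + 1 = 552 + 1 = 553. For n = 552 = 46 · 12, we can put exactly 46 objects in every box, avoiding 47 in any single one — so 553 is tight.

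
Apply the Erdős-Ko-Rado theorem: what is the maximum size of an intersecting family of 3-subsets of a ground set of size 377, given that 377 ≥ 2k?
max |F| = C(376, 2) = 70500

The Erdős-Ko-Rado theorem states: for n ≥ 2k, an intersecting family of k-subsets of an n-element set has size at most C(n − 1, k − 1), with equality for 'star' families {A ⊆ [n] : |A| = k, i ∈ A} (fix an element i). For n = 377, k = 3: C(376, 2) = 70500.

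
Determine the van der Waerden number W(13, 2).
W(13, 2) = 13 + 1 = 14

A 2-term AP is any pair of integers, so a monochromatic 2-AP exists iff some colour is used at least twice. With 13 colours, the colouring i ↦ i on {1, ..., 13} uses each colour once, avoiding any monochromatic pair, so W(13, 2) > 13. For {1, ..., 14}, pigeonhole forces two integers of the same colour, which form a monochromatic 2-AP. Hence W(13, 2) = 14.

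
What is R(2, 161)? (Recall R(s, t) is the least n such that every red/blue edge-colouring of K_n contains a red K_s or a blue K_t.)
R(2, 161) = 161

R(2, k) = k for all k ≥ 2: in a 2-colouring of K_k, either some edge is red (a red K_2) or all edges are blue (a blue K_k). And K_{160} coloured all-blue has no blue K_161, so R(2, 161) > 160. Hence R(2, 161) = 161.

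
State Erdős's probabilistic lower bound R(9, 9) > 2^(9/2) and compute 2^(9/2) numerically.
2^(9/2) = 22.6274; so R(9, 9) > 22.6274

Colour each edge of K_n uniformly at random with red/blue. The expected number of monochromatic K_9 is C(n, 9) · 2 · 2^(−C(9,2)). If C(n, 9) · 2^(1 − C(9,2)) < 1, then with positive probability no monochromatic K_9 exists, so R(9, 9) > n. The standard estimate C(n, 9) ≤ n^9/9! shows this inequality holds whenever n ≤ 2^(9/2) (since 9! · 2^(C(9,2) − 1) > 2^(9^2/2) ≥ n^9). Hence R(9, 9) > 2^(9/2) = 22.6274.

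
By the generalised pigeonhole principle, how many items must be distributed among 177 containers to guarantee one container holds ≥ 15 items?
n = (15 − 1)·177 + 1 = 2479

By the generalised pigeonhole principle, to guarantee some box contains ≥ r objects we need more than (r − 1) · k objects total. Threshold: n = (r − 1) · k + 1. With r = 15 and k = 177: n = 14 · 177 + 1 = 2478 + 1 = 2479. For n = 2478 = 14 · 177, we can put exactly 14 objects in every box, avoiding 15 in any single one — so 2479 is tight.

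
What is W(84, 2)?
W(84, 2) = 84 + 1 = 85

A 2-term AP is any pair of integers, so a monochromatic 2-AP exists iff some colour is used at least twice. With 84 colours, the colouring i ↦ i on {1, ..., 84} uses each colour once, avoiding any monochromatic pair, so W(84, 2) > 84. For {1, ..., 85}, pigeonhole forces two integers of the same colour, which form a monochromatic 2-AP. Hence W(84, 2) = 85.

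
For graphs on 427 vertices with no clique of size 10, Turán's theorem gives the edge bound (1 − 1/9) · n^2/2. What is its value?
Turán density bound = (8/9) · 427^2/2 = 729316/9 ≈ 81035.1111

Turán's theorem: ex(n, K_{r+1}) is achieved by the complete r-partite Turán graph T(n, r) with parts as balanced as possible, and is at most (1 − 1/r) · n^2/2. For r = 9, n = 427: the density bound is (8/9) · 182329/2 = 729316/9 ≈ 81035.1111. The integer-valued extremum is e(T(427, 9)) = 81034, which is strictly less than the density bound 729316/9 since 9 ∤ 427 (the parts of T(427, 9) cannot all be equal).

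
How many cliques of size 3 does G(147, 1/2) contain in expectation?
E[# K_3] = C(147, 3) · (1/2)^C(3, 2) = 518665 / 2^3 = 64833.125

For each 3-subset S of vertices (there are C(147, 3) = 518665 such S), let X_S = 1 if S induces a K_3 (all C(3, 2) = 3 edges present). Then P(X_S = 1) = (1/2)^3 = 1/8. By linearity of expectation, E[# K_3] = C(147, 3) · (1/2)^3 = 518665 / 8 = 64833.125.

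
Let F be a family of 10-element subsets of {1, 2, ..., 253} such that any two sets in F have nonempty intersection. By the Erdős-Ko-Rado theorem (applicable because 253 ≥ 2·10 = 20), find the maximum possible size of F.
max |F| = C(252, 9) = 9774402909134500

Erdős-Ko-Rado (1961): when n ≥ 2k, max |F| = C(n−1, k−1). The bound is attained by the star {A : i ∈ A} for any fixed i ∈ [n]. Here C(253−1, 10−1) = C(252, 9) = 9774402909134500.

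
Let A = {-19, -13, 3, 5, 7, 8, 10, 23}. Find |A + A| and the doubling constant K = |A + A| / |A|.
K = |A + A| / |A| = 32/8 = 4

Enumerate A + A = {a + b : a, b ∈ A}. With |A| = 8, there are |A|^2 = 64 ordered sum pairs; collecting distinct values, A + A = {-38, -32, -26, -16, -14, -12, -11, -10, -9, -8, -6, -5, -3, 4, 6, 8, 10, 11, 12, 13, 14, 15, 16, 17, 18, 20, 26, 28, 30, 31, 33, 46}, so |A + A| = 32. Thus K = 32/8 = 4. For comparison, the minimum possible |A + A| over all 8-element sets is 2·8 − 1 = 15 (so min K = 15/8), attained only by arithmetic progressions.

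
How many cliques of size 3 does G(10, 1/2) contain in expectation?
E[# K_3] = C(10, 3) · (1/2)^C(3, 2) = 120 / 2^3 = 15

For each 3-subset S of vertices (there are C(10, 3) = 120 such S), let X_S = 1 if S induces a K_3 (all C(3, 2) = 3 edges present). Then P(X_S = 1) = (1/2)^3 = 1/8. By linearity of expectation, E[# K_3] = C(10, 3) · (1/2)^3 = 120 / 8 = 15.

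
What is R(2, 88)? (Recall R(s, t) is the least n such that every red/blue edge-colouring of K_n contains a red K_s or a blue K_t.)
R(2, 88) = 88

R(2, k) = k for all k ≥ 2: in a 2-colouring of K_k, either some edge is red (a red K_2) or all edges are blue (a blue K_k). And K_{87} coloured all-blue has no blue K_88, so R(2, 88) > 87. Hence R(2, 88) = 88.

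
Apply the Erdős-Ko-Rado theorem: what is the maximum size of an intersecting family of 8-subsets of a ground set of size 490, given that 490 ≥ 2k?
max |F| = C(489, 7) = 1270567101785652

The Erdős-Ko-Rado theorem states: for n ≥ 2k, an intersecting family of k-subsets of an n-element set has size at most C(n − 1, k − 1), with equality for 'star' families {A ⊆ [n] : |A| = k, i ∈ A} (fix an element i). For n = 490, k = 8: C(489, 7) = 1270567101785652.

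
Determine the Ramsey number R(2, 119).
R(2, 119) = 119

R(2, k) = k for all k ≥ 2: in a 2-colouring of K_k, either some edge is red (a red K_2) or all edges are blue (a blue K_k). And K_{118} coloured all-blue has no blue K_119, so R(2, 119) > 118. Hence R(2, 119) = 119.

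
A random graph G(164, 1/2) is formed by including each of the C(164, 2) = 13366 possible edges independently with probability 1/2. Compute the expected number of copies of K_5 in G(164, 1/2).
E[# K_5] = C(164, 5) · (1/2)^C(5, 2) = 929632032 / 2^10 = 29051001/32 = 907843.78125

For each 5-subset S of vertices (there are C(164, 5) = 929632032 such S), let X_S = 1 if S induces a K_5 (all C(5, 2) = 10 edges present). Then P(X_S = 1) = (1/2)^10 = 1/1024. By linearity of expectation, E[# K_5] = C(164, 5) · (1/2)^10 = 929632032 / 1024 = 29051001/32 = 907843.78125.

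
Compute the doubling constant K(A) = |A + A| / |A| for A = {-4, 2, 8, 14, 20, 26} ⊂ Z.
K = |A + A| / |A| = 11/6

Enumerate A + A = {a + b : a, b ∈ A}. With |A| = 6, there are |A|^2 = 36 ordered sum pairs; collecting distinct values, A + A = {-8, -2, 4, 10, 16, 22, 28, 34, 40, 46, 52}, so |A + A| = 11. Thus K = 11/6. Here |A + A| = 2|A| − 1 = 11, the minimum possible — so K = 11/6 is minimal, which holds iff A is an arithmetic progression.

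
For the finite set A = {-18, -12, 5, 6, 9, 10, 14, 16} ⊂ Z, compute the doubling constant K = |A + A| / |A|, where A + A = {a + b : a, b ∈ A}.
K = |A + A| / |A| = 32/8 = 4

Enumerate A + A = {a + b : a, b ∈ A}. With |A| = 8, there are |A|^2 = 64 ordered sum pairs; collecting distinct values, A + A = {-36, -30, -24, -13, -12, -9, -8, -7, -6, -4, -3, -2, 2, 4, 10, 11, 12, 14, 15, 16, 18, 19, 20, 21, 22, 23, 24, 25, 26, 28, 30, 32}, so |A + A| = 32. Thus K = 32/8 = 4. For comparison, the minimum possible |A + A| over all 8-element sets is 2·8 − 1 = 15 (so min K = 15/8), attained only by arithmetic progressions.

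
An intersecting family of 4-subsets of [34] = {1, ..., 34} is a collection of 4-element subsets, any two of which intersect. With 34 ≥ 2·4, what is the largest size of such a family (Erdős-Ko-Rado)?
max |F| = C(33, 3) = 5456

The Erdős-Ko-Rado theorem states: for n ≥ 2k, an intersecting family of k-subsets of an n-element set has size at most C(n − 1, k − 1), with equality for 'star' families {A ⊆ [n] : |A| = k, i ∈ A} (fix an element i). For n = 34, k = 4: C(33, 3) = 5456.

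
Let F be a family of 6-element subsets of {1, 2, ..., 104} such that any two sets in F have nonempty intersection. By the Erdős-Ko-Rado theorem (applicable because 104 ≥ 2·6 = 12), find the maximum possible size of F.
max |F| = C(103, 5) = 87541245

Erdős-Ko-Rado (1961): when n ≥ 2k, max |F| = C(n−1, k−1). The bound is attained by the star {A : i ∈ A} for any fixed i ∈ [n]. Here C(104−1, 6−1) = C(103, 5) = 87541245.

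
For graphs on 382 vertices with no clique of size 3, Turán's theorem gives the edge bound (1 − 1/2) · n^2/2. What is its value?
Turán density bound = (1/2) · 382^2/2 = 36481

Turán's theorem: ex(n, K_{r+1}) is achieved by the complete r-partite Turán graph T(n, r) with parts as balanced as possible, and is at most (1 − 1/r) · n^2/2. For r = 2, n = 382: the density bound is (1/2) · 145924/2 = 36481. Since 2 ∣ 382, the Turán graph T(382, 2) has parts of equal size 191, and its edge count e(T(382, 2)) = 36481 attains the density bound exactly.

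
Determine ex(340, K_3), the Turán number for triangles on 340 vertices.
ex(340, K_3) = ⌊340^2/4⌋ = 28900

Mantel (1907): a triangle-free graph on n vertices has at most ⌊n^2/4⌋ edges, with equality for the complete bipartite graph K_{⌊n/2⌋, ⌈n/2⌉}. For n = 340: ⌊340^2/4⌋ = ⌊115600/4⌋ = 28900. The extremal graph is K_{170, 170}, which has 170·170 = 28900 edges.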